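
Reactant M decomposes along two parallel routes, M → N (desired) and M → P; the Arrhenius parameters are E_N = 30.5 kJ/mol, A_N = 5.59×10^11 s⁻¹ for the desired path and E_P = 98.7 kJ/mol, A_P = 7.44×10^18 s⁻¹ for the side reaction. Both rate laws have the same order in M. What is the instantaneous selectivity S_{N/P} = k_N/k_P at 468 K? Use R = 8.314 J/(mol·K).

3.08

Since both paths have the same order in M, the concentration cancels and S_{N/P} = k_N/k_P = (A_N/A_P)·exp[(E_P−E_N)/(RT)].
(E_P−E_N)/(RT) = (98.7−30.5)×10³/(8.314×468) = 68200/3891 = 17.53.
k_N/k_P = (5.59×10^11/7.44×10^18)·exp(17.53) = 7.513×10^-8 × 4.095×10^7 = 3.08.
Since E_N < E_P, lowering the temperature improves selectivity toward N.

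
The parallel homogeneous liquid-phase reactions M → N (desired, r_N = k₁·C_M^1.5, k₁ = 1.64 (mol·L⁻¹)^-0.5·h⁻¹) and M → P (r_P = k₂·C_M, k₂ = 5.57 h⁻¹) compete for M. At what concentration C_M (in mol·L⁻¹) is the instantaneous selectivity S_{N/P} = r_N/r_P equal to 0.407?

1.91 mol·L⁻¹

S_{N/P} = (k₁/k₂)·C_M^0.5 ⇒ C_M = (S·k₂/k₁)^(2).
= (0.407×5.57/1.64)^(2) = (1.382)^(2) = 1.91 mol·L⁻¹.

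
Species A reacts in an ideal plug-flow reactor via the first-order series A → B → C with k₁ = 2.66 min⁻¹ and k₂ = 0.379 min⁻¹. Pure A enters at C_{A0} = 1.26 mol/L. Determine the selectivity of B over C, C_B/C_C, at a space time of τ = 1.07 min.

The intermediate concentration in a first-order A→B→C sequence is C_B = k₁C_{A0}(e^(−k₁τ) − e^(−k₂τ))/(k₂−k₁).
e^(−k₁τ) = e^(−2.66×1.07) = e^(−2.846) = 0.05806; e^(−k₂τ) = e^(−0.4055) = 0.6666.
C_B = 2.66×1.26/(0.379−2.66) × (0.05806−0.6666) = (-1.469)×(-0.6086) = 0.8942 mol/L.
C_A = C_{A0}e^(−k₁τ) = 0.07316 mol/L, so C_C = C_{A0}−C_A−C_B = 0.2926 mol/L; C_B/C_C = 3.06.

3.06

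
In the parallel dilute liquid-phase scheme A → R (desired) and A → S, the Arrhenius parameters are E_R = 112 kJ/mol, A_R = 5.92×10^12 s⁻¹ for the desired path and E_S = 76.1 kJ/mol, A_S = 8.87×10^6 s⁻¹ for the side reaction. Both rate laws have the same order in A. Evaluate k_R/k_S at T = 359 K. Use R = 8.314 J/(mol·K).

k_R/k_S = (A_R/A_S)·exp[−(E_R−E_S)/(RT)] = (A_R/A_S)·exp[(E_S−E_R)/(RT)].
(E_S−E_R)/(RT) = (76.1−112)×10³/(8.314×359) = -35900/2985 = -12.03.
k_R/k_S = (5.92×10^12/8.87×10^6)·exp(-12.03) = 6.674×10^5 × 5.975×10^-6 = 3.99.
Since E_R > E_S, raising the temperature improves selectivity toward R.

3.99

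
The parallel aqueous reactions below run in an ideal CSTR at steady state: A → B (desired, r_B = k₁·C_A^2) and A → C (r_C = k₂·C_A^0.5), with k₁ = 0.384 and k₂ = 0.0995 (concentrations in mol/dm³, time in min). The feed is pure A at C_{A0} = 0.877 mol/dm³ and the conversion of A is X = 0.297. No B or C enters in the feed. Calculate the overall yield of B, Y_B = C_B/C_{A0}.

Exit C_A = C_{A0}(1−X) = 0.877×0.703 = 0.6165 mol/dm³.
A CSTR operates uniformly at the exit composition, giving r_B = 0.1460 and r_C = 0.07813 (each k·C_A^n at C_A = 0.6165).
Fraction of consumed A going to B: r_B/(r_B+r_C) = 0.6514.
C_B = 0.6514·C_{A0}·X = 0.6514×0.877×0.297 = 0.170 mol/dm³; Y_B = C_B/C_{A0} = 0.193.

0.193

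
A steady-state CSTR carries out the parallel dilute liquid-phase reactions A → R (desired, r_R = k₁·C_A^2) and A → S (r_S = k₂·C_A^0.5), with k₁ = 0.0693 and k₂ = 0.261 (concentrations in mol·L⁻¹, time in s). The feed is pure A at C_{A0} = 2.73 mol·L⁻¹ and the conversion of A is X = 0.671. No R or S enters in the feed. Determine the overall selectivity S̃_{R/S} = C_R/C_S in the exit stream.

0.226

Exit C_A = C_{A0}(1−X) = 2.73×0.329 = 0.8982 mol·L⁻¹.
A CSTR operates uniformly at the exit composition, giving r_R = 0.05590 and r_S = 0.2474 (each k·C_A^n at C_A = 0.8982).
Overall selectivity = C_R/C_S = r_Rτ/(r_Sτ) = r_R/r_S = 0.226.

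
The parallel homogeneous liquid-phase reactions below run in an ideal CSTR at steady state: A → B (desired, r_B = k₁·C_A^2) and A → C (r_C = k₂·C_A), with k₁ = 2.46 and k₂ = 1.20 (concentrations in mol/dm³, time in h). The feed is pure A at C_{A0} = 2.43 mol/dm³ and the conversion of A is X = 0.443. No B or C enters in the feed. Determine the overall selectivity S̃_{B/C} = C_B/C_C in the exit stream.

2.77

Exit C_A = C_{A0}(1−X) = 2.43×0.557 = 1.354 mol/dm³.
Rates in a CSTR are evaluated at the outlet concentration: r_B = 2.46×1.354^2 = 4.507, r_C = 1.20×1.354 = 1.624.
Overall selectivity = C_B/C_C = r_Bτ/(r_Cτ) = r_B/r_C = 2.77.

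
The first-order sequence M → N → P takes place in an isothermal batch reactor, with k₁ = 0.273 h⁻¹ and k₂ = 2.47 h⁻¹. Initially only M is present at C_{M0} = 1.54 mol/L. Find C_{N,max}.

0.129 mol/L

For a first-order series the maximum intermediate yield is C_{N,max}/C_{M0} = (k₁/k₂)^[k₂/(k₂−k₁)].
= (0.273/2.47)^(2.47/(2.47−0.273)) = (0.1105)^(1.124) = 0.08406.
C_{N,max} = 0.08406×1.54 = 0.129 mol/L.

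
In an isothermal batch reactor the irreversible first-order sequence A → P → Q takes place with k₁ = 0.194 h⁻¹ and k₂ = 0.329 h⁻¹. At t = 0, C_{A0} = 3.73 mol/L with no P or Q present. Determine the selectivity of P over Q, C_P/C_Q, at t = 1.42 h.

3.77

For first-order series with pure A initially, C_P(t) = k₁C_{A0}/(k₂−k₁)·(e^(−k₁t) − e^(−k₂t)).
e^(−k₁t) = e^(−0.194×1.42) = e^(−0.2755) = 0.7592; e^(−k₂t) = e^(−0.4672) = 0.6268.
C_P = 0.194×3.73/(0.329−0.194) × (0.7592−0.6268) = 5.360×0.1324 = 0.7099 mol/L.
C_A = C_{A0}e^(−k₁t) = 2.832 mol/L, so C_Q = C_{A0}−C_A−C_P = 0.1883 mol/L; C_P/C_Q = 3.77.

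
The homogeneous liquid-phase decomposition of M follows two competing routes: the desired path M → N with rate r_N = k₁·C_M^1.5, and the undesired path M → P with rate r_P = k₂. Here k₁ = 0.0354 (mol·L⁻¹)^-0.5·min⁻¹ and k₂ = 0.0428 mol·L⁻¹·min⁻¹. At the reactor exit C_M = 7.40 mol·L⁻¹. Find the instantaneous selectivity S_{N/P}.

S_{N/P} = r_N/r_P = (k₁·C_M^1.5)/(k₂) = (k₁/k₂)·C_M^1.5.
= (0.0354×7.400^1.5) / (0.0428) = 0.7126/0.04280 = 16.6.

16.6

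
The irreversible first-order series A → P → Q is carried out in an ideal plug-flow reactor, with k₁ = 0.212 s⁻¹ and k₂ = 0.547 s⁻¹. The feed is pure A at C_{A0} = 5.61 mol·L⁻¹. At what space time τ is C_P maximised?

The intermediate peaks when r₁ = r₂, i.e. k₁e^(−k₁τ) = k₂e^(−k₂τ), giving τ_opt = ln(k₂/k₁)/(k₂−k₁).
= ln(0.547/0.212)/(0.547−0.212) = ln(2.580)/0.3350 = 0.9479/0.3350 = 2.83 s.

2.83 s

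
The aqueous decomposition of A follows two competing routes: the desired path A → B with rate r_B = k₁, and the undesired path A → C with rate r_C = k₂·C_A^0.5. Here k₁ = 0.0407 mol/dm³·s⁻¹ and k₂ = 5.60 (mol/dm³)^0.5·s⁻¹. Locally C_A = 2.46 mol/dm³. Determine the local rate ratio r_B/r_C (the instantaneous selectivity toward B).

0.00463

S_{B/C} = r_B/r_C = (k₁)/(k₂·C_A^0.5) = (k₁/k₂)·C_A^-0.5.
= (0.0407) / (5.60×2.460^0.5) = 0.04070/8.783 = 0.00463.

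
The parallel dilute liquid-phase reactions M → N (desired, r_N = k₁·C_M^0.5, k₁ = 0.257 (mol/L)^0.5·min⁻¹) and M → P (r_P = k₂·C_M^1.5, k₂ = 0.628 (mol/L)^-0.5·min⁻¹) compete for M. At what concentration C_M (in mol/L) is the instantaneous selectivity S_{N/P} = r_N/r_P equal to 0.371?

1.10 mol/L

S_{N/P} = (k₁/k₂)·C_M⁻¹ ⇒ C_M = (S·k₂/k₁)^(-1).
= (0.371×0.628/0.257)^(-1) = (0.9066)^(-1) = 1.10 mol/L.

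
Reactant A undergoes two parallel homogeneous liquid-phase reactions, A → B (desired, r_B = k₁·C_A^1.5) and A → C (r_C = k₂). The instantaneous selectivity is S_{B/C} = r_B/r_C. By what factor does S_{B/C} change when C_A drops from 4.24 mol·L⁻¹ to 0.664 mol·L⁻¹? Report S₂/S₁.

S_{B/C} = (k₁/k₂)·C_A^1.5, so S₂/S₁ = (C_{A,2}/C_{A,1})^1.5.
= (0.664/4.24)^1.5 = (0.1566)^1.5 = 0.0620.

0.0620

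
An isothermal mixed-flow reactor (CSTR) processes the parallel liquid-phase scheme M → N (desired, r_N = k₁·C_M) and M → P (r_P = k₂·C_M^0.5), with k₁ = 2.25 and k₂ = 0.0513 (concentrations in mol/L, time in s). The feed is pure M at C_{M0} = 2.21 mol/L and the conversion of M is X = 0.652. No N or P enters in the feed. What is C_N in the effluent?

Exit C_M = C_{M0}(1−X) = 2.21×0.348 = 0.7691 mol/L.
Rates in a CSTR are evaluated at the outlet concentration: r_N = 2.25×0.7691 = 1.730, r_P = 0.0513×0.7691^0.5 = 0.04499.
Fraction of consumed M going to N: r_N/(r_N+r_P) = 0.9747.
C_N = 0.9747·C_{M0}·X = 0.9747×2.21×0.652 = 1.40 mol/L.

1.40 mol/L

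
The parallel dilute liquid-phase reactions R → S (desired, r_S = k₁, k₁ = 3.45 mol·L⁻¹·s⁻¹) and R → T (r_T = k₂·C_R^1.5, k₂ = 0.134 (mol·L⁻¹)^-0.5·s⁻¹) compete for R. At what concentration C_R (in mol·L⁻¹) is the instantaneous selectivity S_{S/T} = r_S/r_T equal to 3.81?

3.57 mol·L⁻¹

S_{S/T} = (k₁/k₂)·C_R^-1.5 ⇒ C_R = (S·k₂/k₁)^(1/(-1.5)).
= (3.81×0.134/3.45)^(-0.6667) = (0.1480)^(-0.6667) = 3.57 mol·L⁻¹.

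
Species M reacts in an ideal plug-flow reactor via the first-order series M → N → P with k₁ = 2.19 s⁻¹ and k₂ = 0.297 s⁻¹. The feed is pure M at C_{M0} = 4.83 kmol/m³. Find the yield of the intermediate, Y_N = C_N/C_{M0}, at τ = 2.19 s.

0.594

Solving the coupled first-order balances gives C_N(τ) = [k₁/(k₂−k₁)]·C_{M0}·(e^(−k₁τ) − e^(−k₂τ)).
e^(−k₁τ) = e^(−2.19×2.19) = e^(−4.796) = 0.008262; e^(−k₂τ) = e^(−0.6504) = 0.5218.
C_N = 2.19×4.83/(0.297−2.19) × (0.008262−0.5218) = (-5.588)×(-0.5136) = 2.870 kmol/m³.
Y_N = C_N/C_{M0} = 2.870/4.83 = 0.594.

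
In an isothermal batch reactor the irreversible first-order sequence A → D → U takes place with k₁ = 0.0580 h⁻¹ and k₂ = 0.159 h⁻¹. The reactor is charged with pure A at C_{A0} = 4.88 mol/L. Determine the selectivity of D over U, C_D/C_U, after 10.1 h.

0.856

For first-order series with pure A initially, C_D(t) = k₁C_{A0}/(k₂−k₁)·(e^(−k₁t) − e^(−k₂t)).
e^(−k₁t) = e^(−0.0580×10.1) = e^(−0.5858) = 0.5567; e^(−k₂t) = e^(−1.606) = 0.2007.
C_D = 0.0580×4.88/(0.159−0.0580) × (0.5567−0.2007) = 2.802×0.3560 = 0.9975 mol/L.
C_A = C_{A0}e^(−k₁t) = 2.717 mol/L, so C_U = C_{A0}−C_A−C_D = 1.166 mol/L; C_D/C_U = 0.856.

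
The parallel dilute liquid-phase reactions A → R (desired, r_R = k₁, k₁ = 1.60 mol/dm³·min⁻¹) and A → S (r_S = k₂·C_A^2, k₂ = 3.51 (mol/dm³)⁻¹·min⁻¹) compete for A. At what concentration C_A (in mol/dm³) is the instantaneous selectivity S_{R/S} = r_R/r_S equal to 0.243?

S_{R/S} = (k₁/k₂)·C_A^-2 ⇒ C_A = (S·k₂/k₁)^(-0.5).
= (0.243×3.51/1.60)^(-0.5) = (0.5331)^(-0.5) = 1.37 mol/dm³.

1.37 mol/dm³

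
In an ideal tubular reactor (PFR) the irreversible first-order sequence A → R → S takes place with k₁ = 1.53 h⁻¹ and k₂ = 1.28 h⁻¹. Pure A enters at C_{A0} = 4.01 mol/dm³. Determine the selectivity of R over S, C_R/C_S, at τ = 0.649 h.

1.74

The intermediate concentration in a first-order A→B→C sequence is C_R = k₁C_{A0}(e^(−k₁τ) − e^(−k₂τ))/(k₂−k₁).
e^(−k₁τ) = e^(−1.53×0.649) = e^(−0.9930) = 0.3705; e^(−k₂τ) = e^(−0.8307) = 0.4357.
C_R = 1.53×4.01/(1.28−1.53) × (0.3705−0.4357) = (-24.54)×(-0.06526) = 1.602 mol/dm³.
C_A = C_{A0}e^(−k₁τ) = 1.486 mol/dm³, so C_S = C_{A0}−C_A−C_R = 0.9228 mol/dm³; C_R/C_S = 1.74.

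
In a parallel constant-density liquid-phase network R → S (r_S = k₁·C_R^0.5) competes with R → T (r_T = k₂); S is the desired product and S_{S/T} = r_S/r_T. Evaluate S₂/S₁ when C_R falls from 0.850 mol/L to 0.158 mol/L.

S_{S/T} = (k₁/k₂)·C_R^0.5, so S₂/S₁ = (C_{R,2}/C_{R,1})^0.5.
= (0.158/0.850)^0.5 = (0.1859)^0.5 = 0.431.

0.431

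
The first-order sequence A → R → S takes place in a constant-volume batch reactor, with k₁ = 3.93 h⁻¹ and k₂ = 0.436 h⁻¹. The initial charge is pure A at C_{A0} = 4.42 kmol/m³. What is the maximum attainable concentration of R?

For a first-order series the maximum intermediate yield is C_{R,max}/C_{A0} = (k₁/k₂)^[k₂/(k₂−k₁)].
= (3.93/0.436)^(0.436/(0.436−3.93)) = (9.014)^(-0.1248) = 0.7600.
C_{R,max} = 0.7600×4.42 = 3.36 kmol/m³.

3.36 kmol/m³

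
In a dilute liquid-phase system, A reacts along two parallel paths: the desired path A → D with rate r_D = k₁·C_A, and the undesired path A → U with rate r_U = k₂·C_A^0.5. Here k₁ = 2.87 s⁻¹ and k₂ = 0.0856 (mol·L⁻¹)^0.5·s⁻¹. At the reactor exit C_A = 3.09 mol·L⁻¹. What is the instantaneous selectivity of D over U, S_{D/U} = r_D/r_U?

58.9

S_{D/U} = r_D/r_U = (k₁·C_A)/(k₂·C_A^0.5) = (k₁/k₂)·C_A^0.5.
= (2.87×3.090) / (0.0856×3.090^0.5) = 8.868/0.1505 = 58.9.
Since the desired path is higher order in A, keeping C_A high (PFR or concentrated feed) favours D.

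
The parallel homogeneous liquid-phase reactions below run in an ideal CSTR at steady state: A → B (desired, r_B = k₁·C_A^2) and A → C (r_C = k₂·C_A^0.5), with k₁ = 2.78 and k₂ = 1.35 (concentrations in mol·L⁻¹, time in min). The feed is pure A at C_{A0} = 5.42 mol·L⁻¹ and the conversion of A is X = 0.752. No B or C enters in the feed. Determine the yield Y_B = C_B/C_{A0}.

0.573

Exit C_A = C_{A0}(1−X) = 5.42×0.248 = 1.344 mol·L⁻¹.
In a CSTR the entire volume is at exit conditions, so r_B = 2.78×1.344^2 = 5.023 and r_C = 1.35×1.344^0.5 = 1.565.
Fraction of consumed A going to B: r_B/(r_B+r_C) = 0.7624.
C_B = 0.7624·C_{A0}·X = 0.7624×5.42×0.752 = 3.11 mol·L⁻¹; Y_B = C_B/C_{A0} = 0.573.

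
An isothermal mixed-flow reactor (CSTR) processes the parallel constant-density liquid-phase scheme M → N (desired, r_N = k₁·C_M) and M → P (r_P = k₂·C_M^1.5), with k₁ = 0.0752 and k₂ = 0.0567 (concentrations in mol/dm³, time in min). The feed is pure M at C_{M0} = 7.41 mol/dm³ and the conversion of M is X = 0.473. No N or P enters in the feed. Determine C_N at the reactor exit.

Exit C_M = C_{M0}(1−X) = 7.41×0.527 = 3.905 mol/dm³.
In a CSTR the entire volume is at exit conditions, so r_N = 0.0752×3.905 = 0.2937 and r_P = 0.0567×3.905^1.5 = 0.4375.
Fraction of consumed M going to N: r_N/(r_N+r_P) = 0.4016.
C_N = 0.4016·C_{M0}·X = 0.4016×7.41×0.473 = 1.41 mol/dm³.

1.41 mol/dm³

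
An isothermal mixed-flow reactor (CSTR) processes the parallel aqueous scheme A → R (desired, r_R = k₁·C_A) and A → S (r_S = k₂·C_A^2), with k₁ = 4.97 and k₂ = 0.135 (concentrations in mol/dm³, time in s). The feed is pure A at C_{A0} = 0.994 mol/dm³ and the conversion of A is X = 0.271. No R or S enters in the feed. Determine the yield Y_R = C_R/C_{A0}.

Exit C_A = C_{A0}(1−X) = 0.994×0.729 = 0.7246 mol/dm³.
In a CSTR the entire volume is at exit conditions, so r_R = 4.97×0.7246 = 3.601 and r_S = 0.135×0.7246^2 = 0.07089.
Fraction of consumed A going to R: r_R/(r_R+r_S) = 0.9807.
C_R = 0.9807·C_{A0}·X = 0.9807×0.994×0.271 = 0.264 mol/dm³; Y_R = C_R/C_{A0} = 0.266.

0.266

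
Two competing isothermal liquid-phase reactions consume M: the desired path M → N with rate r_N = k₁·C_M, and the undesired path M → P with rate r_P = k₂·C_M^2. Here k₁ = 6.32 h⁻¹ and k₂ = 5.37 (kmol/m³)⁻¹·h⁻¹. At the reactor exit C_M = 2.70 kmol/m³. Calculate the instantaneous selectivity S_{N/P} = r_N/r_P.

S_{N/P} = r_N/r_P = (k₁·C_M)/(k₂·C_M^2) = (k₁/k₂)·C_M⁻¹.
= (6.32×2.700) / (5.37×2.700^2) = 17.06/39.15 = 0.436.
The undesired path is higher order in M, so low C_M (CSTR or dilute feed) favours N.

0.436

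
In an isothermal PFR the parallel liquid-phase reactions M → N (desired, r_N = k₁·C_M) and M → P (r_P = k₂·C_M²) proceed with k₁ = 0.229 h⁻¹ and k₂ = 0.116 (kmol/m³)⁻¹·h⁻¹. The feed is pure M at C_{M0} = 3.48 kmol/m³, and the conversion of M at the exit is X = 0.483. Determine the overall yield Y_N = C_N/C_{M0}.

C_M = C_{M0}(1−X) = 1.799 kmol/m³.
Along a PFR/batch, dC_N/dC_M = −r_N/(r_N+r_P) = −k₁/(k₁+k₂·C_M).
Integrating from C_{M0} to C_M: C_N = (0.229/0.116)·ln[(0.229+0.116·3.48)/(0.229+0.116·1.80)] = 1.974·ln(0.6327/0.4377) = 0.7273 kmol/m³.
Y_N = C_N/C_{M0} = 0.7273/3.48 = 0.209.

0.209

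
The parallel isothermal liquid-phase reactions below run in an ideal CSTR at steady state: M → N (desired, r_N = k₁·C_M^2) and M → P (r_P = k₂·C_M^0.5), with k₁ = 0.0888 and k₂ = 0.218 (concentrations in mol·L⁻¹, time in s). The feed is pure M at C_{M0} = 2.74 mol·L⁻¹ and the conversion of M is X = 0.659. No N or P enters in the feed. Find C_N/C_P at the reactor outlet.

Exit C_M = C_{M0}(1−X) = 2.74×0.341 = 0.9343 mol·L⁻¹.
Rates in a CSTR are evaluated at the outlet concentration: r_N = 0.0888×0.9343^2 = 0.07752, r_P = 0.218×0.9343^0.5 = 0.2107.
Overall selectivity = C_N/C_P = r_Nτ/(r_Pτ) = r_N/r_P = 0.368.

0.368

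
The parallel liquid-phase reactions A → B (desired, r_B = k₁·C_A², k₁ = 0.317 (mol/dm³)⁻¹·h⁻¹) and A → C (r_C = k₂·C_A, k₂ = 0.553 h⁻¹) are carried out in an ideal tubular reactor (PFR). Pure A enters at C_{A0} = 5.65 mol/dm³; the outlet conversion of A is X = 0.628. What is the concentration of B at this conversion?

2.41 mol/dm³

C_A = C_{A0}(1−X) = 2.102 mol/dm³.
Along a PFR/batch, dC_C/dC_A = −r_C/(r_B+r_C) = −k₂/(k₂+k₁·C_A).
Integrating from C_{A0} to C_A: C_C = (0.553/0.317)·ln[(0.553+0.317·5.65)/(0.553+0.317·2.10)] = 1.744·ln(2.344/1.219) = 1.140 mol/dm³.
Then C_B = (C_{A0}−C_A) − C_C = 3.548 − 1.140 = 2.408 mol/dm³.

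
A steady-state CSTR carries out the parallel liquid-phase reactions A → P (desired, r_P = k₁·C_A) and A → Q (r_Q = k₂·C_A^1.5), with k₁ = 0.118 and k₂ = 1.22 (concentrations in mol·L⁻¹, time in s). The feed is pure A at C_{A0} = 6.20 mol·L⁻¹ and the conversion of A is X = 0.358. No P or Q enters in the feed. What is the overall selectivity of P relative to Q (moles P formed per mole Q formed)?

0.0485

Exit C_A = C_{A0}(1−X) = 6.20×0.642 = 3.980 mol·L⁻¹.
Rates in a CSTR are evaluated at the outlet concentration: r_P = 0.118×3.980 = 0.4697, r_Q = 1.22×3.980^1.5 = 9.688.
Overall selectivity = C_P/C_Q = r_Pτ/(r_Qτ) = r_P/r_Q = 0.0485.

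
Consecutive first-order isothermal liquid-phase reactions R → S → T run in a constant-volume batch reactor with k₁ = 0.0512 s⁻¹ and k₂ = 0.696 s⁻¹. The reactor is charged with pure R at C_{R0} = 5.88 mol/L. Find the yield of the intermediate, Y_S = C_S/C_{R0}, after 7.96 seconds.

The intermediate concentration in a first-order A→B→C sequence is C_S = k₁C_{R0}(e^(−k₁t) − e^(−k₂t))/(k₂−k₁).
e^(−k₁t) = e^(−0.0512×7.96) = e^(−0.4076) = 0.6653; e^(−k₂t) = e^(−5.540) = 0.003926.
C_S = 0.0512×5.88/(0.696−0.0512) × (0.6653−0.003926) = 0.4669×0.6614 = 0.3088 mol/L.
Y_S = C_S/C_{R0} = 0.3088/5.88 = 0.0525.

0.0525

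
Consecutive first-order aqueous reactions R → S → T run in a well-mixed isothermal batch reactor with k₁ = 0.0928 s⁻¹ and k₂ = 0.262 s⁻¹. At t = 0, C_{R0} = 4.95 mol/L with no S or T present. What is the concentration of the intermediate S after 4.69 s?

0.962 mol/L

For first-order series with pure R initially, C_S(t) = k₁C_{R0}/(k₂−k₁)·(e^(−k₁t) − e^(−k₂t)).
e^(−k₁t) = e^(−0.0928×4.69) = e^(−0.4352) = 0.6471; e^(−k₂t) = e^(−1.229) = 0.2926.
C_S = 0.0928×4.95/(0.262−0.0928) × (0.6471−0.2926) = 2.715×0.3545 = 0.9623 mol/L.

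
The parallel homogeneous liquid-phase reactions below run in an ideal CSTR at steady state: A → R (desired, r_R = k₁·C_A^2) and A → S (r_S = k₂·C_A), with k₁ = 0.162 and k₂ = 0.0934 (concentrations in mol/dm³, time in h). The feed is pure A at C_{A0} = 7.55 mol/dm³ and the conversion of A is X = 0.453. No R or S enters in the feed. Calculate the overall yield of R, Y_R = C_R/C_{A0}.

Exit C_A = C_{A0}(1−X) = 7.55×0.547 = 4.130 mol/dm³.
In a CSTR the entire volume is at exit conditions, so r_R = 0.162×4.130^2 = 2.763 and r_S = 0.0934×4.130 = 0.3857.
Fraction of consumed A going to R: r_R/(r_R+r_S) = 0.8775.
C_R = 0.8775·C_{A0}·X = 0.8775×7.55×0.453 = 3.00 mol/dm³; Y_R = C_R/C_{A0} = 0.398.

0.398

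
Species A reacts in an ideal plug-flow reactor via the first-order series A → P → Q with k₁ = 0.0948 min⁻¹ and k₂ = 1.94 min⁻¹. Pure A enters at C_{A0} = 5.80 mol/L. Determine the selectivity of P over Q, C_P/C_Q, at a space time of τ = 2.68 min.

For first-order series with pure A initially, C_P(τ) = k₁C_{A0}/(k₂−k₁)·(e^(−k₁τ) − e^(−k₂τ)).
e^(−k₁τ) = e^(−0.0948×2.68) = e^(−0.2541) = 0.7756; e^(−k₂τ) = e^(−5.199) = 0.005521.
C_P = 0.0948×5.80/(1.94−0.0948) × (0.7756−0.005521) = 0.2980×0.7701 = 0.2295 mol/L.
C_A = C_{A0}e^(−k₁τ) = 4.499 mol/L, so C_Q = C_{A0}−C_A−C_P = 1.072 mol/L; C_P/C_Q = 0.214.

0.214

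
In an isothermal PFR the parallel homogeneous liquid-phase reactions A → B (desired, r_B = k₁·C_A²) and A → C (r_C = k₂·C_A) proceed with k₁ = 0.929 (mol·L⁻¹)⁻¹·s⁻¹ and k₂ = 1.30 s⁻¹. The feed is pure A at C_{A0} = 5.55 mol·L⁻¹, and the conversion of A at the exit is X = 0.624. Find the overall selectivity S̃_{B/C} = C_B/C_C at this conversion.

2.59

C_A = C_{A0}(1−X) = 2.087 mol·L⁻¹.
Along a PFR/batch, dC_C/dC_A = −r_C/(r_B+r_C) = −k₂/(k₂+k₁·C_A).
Integrating from C_{A0} to C_A: C_C = (1.30/0.929)·ln[(1.30+0.929·5.55)/(1.30+0.929·2.09)] = 1.399·ln(6.456/3.239) = 0.9653 mol·L⁻¹.
Then C_B = (C_{A0}−C_A) − C_C = 3.463 − 0.9653 = 2.498 mol·L⁻¹.
S̃_{B/C} = C_B/C_C = 2.498/0.9653 = 2.59.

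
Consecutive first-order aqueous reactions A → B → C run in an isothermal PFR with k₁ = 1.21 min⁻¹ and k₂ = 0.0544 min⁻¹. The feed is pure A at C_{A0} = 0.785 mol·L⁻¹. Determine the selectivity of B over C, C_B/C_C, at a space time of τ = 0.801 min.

39.2

For first-order series with pure A initially, C_B(τ) = k₁C_{A0}/(k₂−k₁)·(e^(−k₁τ) − e^(−k₂τ)).
e^(−k₁τ) = e^(−1.21×0.801) = e^(−0.9692) = 0.3794; e^(−k₂τ) = e^(−0.04357) = 0.9574.
C_B = 1.21×0.785/(0.0544−1.21) × (0.3794−0.9574) = (-0.8220)×(-0.5780) = 0.4751 mol·L⁻¹.
C_A = C_{A0}e^(−k₁τ) = 0.2978 mol·L⁻¹, so C_C = C_{A0}−C_A−C_B = 0.01211 mol·L⁻¹; C_B/C_C = 39.2.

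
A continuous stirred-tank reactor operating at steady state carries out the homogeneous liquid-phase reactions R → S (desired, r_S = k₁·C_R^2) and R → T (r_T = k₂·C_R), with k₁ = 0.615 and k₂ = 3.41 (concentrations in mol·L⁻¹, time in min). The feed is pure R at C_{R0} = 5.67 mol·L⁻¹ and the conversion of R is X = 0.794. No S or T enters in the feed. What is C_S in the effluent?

0.783 mol·L⁻¹

Exit C_R = C_{R0}(1−X) = 5.67×0.206 = 1.168 mol·L⁻¹.
Rates in a CSTR are evaluated at the outlet concentration: r_S = 0.615×1.168^2 = 0.8390, r_T = 3.41×1.168 = 3.983.
Fraction of consumed R going to S: r_S/(r_S+r_T) = 0.1740.
C_S = 0.1740·C_{R0}·X = 0.1740×5.67×0.794 = 0.783 mol·L⁻¹.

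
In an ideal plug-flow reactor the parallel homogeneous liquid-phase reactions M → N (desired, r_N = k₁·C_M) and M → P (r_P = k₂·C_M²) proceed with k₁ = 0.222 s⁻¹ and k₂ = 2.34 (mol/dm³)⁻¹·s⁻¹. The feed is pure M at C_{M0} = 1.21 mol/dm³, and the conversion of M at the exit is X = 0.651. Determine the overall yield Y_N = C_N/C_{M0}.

C_M = C_{M0}(1−X) = 0.4223 mol/dm³.
Along a PFR/batch, dC_N/dC_M = −r_N/(r_N+r_P) = −k₁/(k₁+k₂·C_M).
Integrating from C_{M0} to C_M: C_N = (0.222/2.34)·ln[(0.222+2.34·1.21)/(0.222+2.34·0.422)] = 0.09487·ln(3.053/1.210) = 0.08780 mol/dm³.
Y_N = C_N/C_{M0} = 0.08780/1.21 = 0.0726.

0.0726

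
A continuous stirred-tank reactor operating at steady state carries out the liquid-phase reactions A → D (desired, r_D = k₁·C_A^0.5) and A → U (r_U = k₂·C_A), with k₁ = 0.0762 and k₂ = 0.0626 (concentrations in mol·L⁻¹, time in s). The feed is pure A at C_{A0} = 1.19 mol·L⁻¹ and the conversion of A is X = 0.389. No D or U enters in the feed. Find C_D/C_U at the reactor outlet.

1.43

Exit C_A = C_{A0}(1−X) = 1.19×0.611 = 0.7271 mol·L⁻¹.
In a CSTR the entire volume is at exit conditions, so r_D = 0.0762×0.7271^0.5 = 0.06498 and r_U = 0.0626×0.7271 = 0.04552.
Overall selectivity = C_D/C_U = r_Dτ/(r_Uτ) = r_D/r_U = 1.43.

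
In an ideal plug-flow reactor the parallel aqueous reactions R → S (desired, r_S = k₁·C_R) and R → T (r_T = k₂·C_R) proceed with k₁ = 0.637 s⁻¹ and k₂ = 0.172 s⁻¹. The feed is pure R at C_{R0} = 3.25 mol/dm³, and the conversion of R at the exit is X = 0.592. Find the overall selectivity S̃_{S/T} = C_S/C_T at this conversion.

C_R = C_{R0}(1−X) = 1.326 mol/dm³.
Both paths are first order in R, so the instantaneous fraction to S is constant: dC_S/d(−C_R) = k₁/(k₁+k₂) = 0.7874.
C_S = 0.7874·(C_{R0}−C_R) = 0.7874×1.924 = 1.51 mol/dm³.
C_T = (C_{R0}−C_R)−C_S = 0.4091 mol/dm³; S̃_{S/T} = 1.515/0.4091 = 3.70.

3.70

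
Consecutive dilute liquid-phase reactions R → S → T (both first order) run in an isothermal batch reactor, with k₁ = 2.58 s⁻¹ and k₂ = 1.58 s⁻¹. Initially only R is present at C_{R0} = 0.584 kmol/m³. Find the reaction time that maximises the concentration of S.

Setting dC_S/dt = 0 gives t_opt = ln(k₂/k₁)/(k₂−k₁).
= ln(1.58/2.58)/(1.58−2.58) = ln(0.6124)/-1.000 = -0.4904/-1.000 = 0.490 s.

0.490 s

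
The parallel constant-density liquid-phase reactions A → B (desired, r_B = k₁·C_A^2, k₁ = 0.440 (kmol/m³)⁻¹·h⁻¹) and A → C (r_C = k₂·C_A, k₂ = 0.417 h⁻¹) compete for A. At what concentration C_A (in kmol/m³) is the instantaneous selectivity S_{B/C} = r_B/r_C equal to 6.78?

6.43 kmol/m³

S_{B/C} = (k₁/k₂)·C_A ⇒ C_A = S·k₂/k₁.
= 6.78×0.417/0.440 = 6.43 kmol/m³.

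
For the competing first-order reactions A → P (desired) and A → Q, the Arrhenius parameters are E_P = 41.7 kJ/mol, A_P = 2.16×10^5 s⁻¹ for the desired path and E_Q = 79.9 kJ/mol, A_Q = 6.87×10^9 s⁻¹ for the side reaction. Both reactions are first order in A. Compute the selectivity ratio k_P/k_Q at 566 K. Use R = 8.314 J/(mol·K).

With equal orders, S_{P/Q} = k_P/k_Q = (A_P/A_Q)·exp[(E_Q−E_P)/(RT)].
(E_Q−E_P)/(RT) = (79.9−41.7)×10³/(8.314×566) = 38200/4706 = 8.118.
k_P/k_Q = (2.16×10^5/6.87×10^9)·exp(8.118) = 3.144×10^-5 × 3354 = 0.105.
Since E_P < E_Q, lowering the temperature improves selectivity toward P.

0.105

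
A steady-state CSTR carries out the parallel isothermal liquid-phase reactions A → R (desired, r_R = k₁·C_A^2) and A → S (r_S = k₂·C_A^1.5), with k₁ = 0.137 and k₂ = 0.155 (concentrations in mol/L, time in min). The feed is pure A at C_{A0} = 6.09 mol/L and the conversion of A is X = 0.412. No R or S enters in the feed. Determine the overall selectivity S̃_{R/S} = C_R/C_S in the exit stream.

Exit C_A = C_{A0}(1−X) = 6.09×0.588 = 3.581 mol/L.
Rates in a CSTR are evaluated at the outlet concentration: r_R = 0.137×3.581^2 = 1.757, r_S = 0.155×3.581^1.5 = 1.050.
Overall selectivity = C_R/C_S = r_Rτ/(r_Sτ) = r_R/r_S = 1.67.

1.67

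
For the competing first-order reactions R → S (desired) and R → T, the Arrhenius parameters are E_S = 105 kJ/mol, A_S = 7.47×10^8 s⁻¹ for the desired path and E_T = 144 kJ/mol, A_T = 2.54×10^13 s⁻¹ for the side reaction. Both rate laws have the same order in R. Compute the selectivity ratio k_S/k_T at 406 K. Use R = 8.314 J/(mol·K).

With equal orders, S_{S/T} = k_S/k_T = (A_S/A_T)·exp[(E_T−E_S)/(RT)].
(E_T−E_S)/(RT) = (144−105)×10³/(8.314×406) = 39000/3375 = 11.55.
k_S/k_T = (7.47×10^8/2.54×10^13)·exp(11.55) = 2.941×10^-5 × 1.042×10^5 = 3.06.

3.06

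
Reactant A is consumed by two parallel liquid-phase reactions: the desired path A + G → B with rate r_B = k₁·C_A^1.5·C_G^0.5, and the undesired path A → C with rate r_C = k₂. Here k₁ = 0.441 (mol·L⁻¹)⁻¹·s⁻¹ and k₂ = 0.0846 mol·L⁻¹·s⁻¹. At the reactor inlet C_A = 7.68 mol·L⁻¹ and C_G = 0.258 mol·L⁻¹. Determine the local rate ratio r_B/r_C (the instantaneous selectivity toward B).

S_{B/C} = r_B/r_C = (k₁·C_A^1.5·C_G^0.5)/(k₂) = (k₁/k₂)·C_A^1.5·C_G^0.5.
= (0.441×7.680^1.5×0.2580^0.5) / (0.0846) = 4.767/0.08460 = 56.4.
Since the desired path is higher order in A, keeping C_A high (PFR or concentrated feed) favours B.

56.4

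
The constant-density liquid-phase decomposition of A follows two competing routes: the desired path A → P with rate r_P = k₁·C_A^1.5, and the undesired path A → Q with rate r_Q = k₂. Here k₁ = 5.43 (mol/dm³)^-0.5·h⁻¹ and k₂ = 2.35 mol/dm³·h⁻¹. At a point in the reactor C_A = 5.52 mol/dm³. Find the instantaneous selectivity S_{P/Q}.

30.0

S_{P/Q} = r_P/r_Q = (k₁·C_A^1.5)/(k₂) = (k₁/k₂)·C_A^1.5.
= (5.43×5.520^1.5) / (2.35) = 70.42/2.350 = 30.0.
Since the desired path is higher order in A, keeping C_A high (PFR or concentrated feed) favours P.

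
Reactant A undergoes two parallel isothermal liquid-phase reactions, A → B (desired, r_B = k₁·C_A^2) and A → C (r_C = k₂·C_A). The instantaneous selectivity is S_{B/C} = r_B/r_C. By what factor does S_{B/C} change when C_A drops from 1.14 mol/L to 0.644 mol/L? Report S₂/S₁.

0.565

S_{B/C} = (k₁/k₂)·C_A, so S₂/S₁ = (C_{A,2}/C_{A,1}).
= 0.644/1.14 = 0.565.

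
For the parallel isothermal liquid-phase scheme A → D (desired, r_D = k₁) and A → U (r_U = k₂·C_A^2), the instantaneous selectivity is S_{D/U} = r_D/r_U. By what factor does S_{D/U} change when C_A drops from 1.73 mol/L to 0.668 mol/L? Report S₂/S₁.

6.71

S_{D/U} = (k₁/k₂)·C_A^-2, so S₂/S₁ = (C_{A,2}/C_{A,1})^-2.
= (0.668/1.73)^(-2) = (0.3861)^(-2) = 6.71.
Selectivity toward D rises as C_A falls — low-concentration operation is favoured.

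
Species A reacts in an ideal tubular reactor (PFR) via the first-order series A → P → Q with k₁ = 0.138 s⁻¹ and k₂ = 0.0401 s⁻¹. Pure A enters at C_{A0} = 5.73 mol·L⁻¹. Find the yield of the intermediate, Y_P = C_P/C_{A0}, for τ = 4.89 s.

0.441

Solving the coupled first-order balances gives C_P(τ) = [k₁/(k₂−k₁)]·C_{A0}·(e^(−k₁τ) − e^(−k₂τ)).
e^(−k₁τ) = e^(−0.138×4.89) = e^(−0.6748) = 0.5092; e^(−k₂τ) = e^(−0.1961) = 0.8219.
C_P = 0.138×5.73/(0.0401−0.138) × (0.5092−0.8219) = (-8.077)×(-0.3127) = 2.526 mol·L⁻¹.
Y_P = C_P/C_{A0} = 2.526/5.73 = 0.441.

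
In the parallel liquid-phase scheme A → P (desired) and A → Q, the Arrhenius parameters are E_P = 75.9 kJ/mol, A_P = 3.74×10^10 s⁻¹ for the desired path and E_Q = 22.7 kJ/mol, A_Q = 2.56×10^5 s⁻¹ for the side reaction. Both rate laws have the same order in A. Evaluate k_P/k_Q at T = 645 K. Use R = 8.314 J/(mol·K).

7.18

Since both paths have the same order in A, the concentration cancels and S_{P/Q} = k_P/k_Q = (A_P/A_Q)·exp[(E_Q−E_P)/(RT)].
(E_Q−E_P)/(RT) = (22.7−75.9)×10³/(8.314×645) = -53200/5363 = -9.921.
k_P/k_Q = (3.74×10^10/2.56×10^5)·exp(-9.921) = 1.461×10^5 × 4.915×10^-5 = 7.18.
Since E_P > E_Q, raising the temperature improves selectivity toward P.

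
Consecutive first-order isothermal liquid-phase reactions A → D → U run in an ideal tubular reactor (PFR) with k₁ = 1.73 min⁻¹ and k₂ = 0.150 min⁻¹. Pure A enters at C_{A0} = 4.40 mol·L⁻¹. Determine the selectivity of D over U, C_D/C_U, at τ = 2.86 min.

2.45

For first-order series with pure A initially, C_D(τ) = k₁C_{A0}/(k₂−k₁)·(e^(−k₁τ) − e^(−k₂τ)).
e^(−k₁τ) = e^(−1.73×2.86) = e^(−4.948) = 0.007099; e^(−k₂τ) = e^(−0.4290) = 0.6512.
C_D = 1.73×4.40/(0.150−1.73) × (0.007099−0.6512) = (-4.818)×(-0.6441) = 3.103 mol·L⁻¹.
C_A = C_{A0}e^(−k₁τ) = 0.03124 mol·L⁻¹, so C_U = C_{A0}−C_A−C_D = 1.266 mol·L⁻¹; C_D/C_U = 2.45.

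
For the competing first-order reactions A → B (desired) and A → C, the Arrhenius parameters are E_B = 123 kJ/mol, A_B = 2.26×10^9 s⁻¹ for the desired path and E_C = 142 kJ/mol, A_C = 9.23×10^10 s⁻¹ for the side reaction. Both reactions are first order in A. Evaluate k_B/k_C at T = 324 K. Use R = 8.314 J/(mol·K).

With equal orders, S_{B/C} = k_B/k_C = (A_B/A_C)·exp[(E_C−E_B)/(RT)].
(E_C−E_B)/(RT) = (142−123)×10³/(8.314×324) = 19000/2694 = 7.053.
k_B/k_C = (2.26×10^9/9.23×10^10)·exp(7.053) = 0.02449 × 1157 = 28.3.
Since E_B < E_C, lowering the temperature improves selectivity toward B.

28.3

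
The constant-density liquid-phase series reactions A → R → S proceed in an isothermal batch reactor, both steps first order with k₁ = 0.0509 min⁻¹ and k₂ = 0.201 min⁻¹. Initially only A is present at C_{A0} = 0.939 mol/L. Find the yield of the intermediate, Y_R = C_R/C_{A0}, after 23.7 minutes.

0.0986

Solving the coupled first-order balances gives C_R(t) = [k₁/(k₂−k₁)]·C_{A0}·(e^(−k₁t) − e^(−k₂t)).
e^(−k₁t) = e^(−0.0509×23.7) = e^(−1.206) = 0.2993; e^(−k₂t) = e^(−4.764) = 0.008534.
C_R = 0.0509×0.939/(0.201−0.0509) × (0.2993−0.008534) = 0.3184×0.2908 = 0.09258 mol/L.
Y_R = C_R/C_{A0} = 0.09258/0.939 = 0.0986.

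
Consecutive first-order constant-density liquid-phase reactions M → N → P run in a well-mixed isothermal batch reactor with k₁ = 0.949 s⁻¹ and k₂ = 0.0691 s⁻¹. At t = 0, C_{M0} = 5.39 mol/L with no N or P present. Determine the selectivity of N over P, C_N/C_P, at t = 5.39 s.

2.86

Solving the coupled first-order balances gives C_N(t) = [k₁/(k₂−k₁)]·C_{M0}·(e^(−k₁t) − e^(−k₂t)).
e^(−k₁t) = e^(−0.949×5.39) = e^(−5.115) = 0.006005; e^(−k₂t) = e^(−0.3724) = 0.6890.
C_N = 0.949×5.39/(0.0691−0.949) × (0.006005−0.6890) = (-5.813)×(-0.6830) = 3.971 mol/L.
C_M = C_{M0}e^(−k₁t) = 0.03237 mol/L, so C_P = C_{M0}−C_M−C_N = 1.387 mol/L; C_N/C_P = 2.86.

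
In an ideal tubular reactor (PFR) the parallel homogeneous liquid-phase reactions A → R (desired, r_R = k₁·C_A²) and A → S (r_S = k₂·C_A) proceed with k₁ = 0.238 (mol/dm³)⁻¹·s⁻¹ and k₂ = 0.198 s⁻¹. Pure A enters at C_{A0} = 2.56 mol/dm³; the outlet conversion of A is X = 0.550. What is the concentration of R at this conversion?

0.962 mol/dm³

C_A = C_{A0}(1−X) = 1.152 mol/dm³.
Along a PFR/batch, dC_S/dC_A = −r_S/(r_R+r_S) = −k₂/(k₂+k₁·C_A).
Integrating from C_{A0} to C_A: C_S = (0.198/0.238)·ln[(0.198+0.238·2.56)/(0.198+0.238·1.15)] = 0.8319·ln(0.8073/0.4722) = 0.4462 mol/dm³.
Then C_R = (C_{A0}−C_A) − C_S = 1.408 − 0.4462 = 0.9618 mol/dm³.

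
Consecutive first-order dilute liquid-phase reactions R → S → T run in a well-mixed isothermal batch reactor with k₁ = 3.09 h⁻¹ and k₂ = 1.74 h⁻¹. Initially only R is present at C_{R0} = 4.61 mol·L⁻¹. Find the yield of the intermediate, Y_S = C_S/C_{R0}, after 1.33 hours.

The intermediate concentration in a first-order A→B→C sequence is C_S = k₁C_{R0}(e^(−k₁t) − e^(−k₂t))/(k₂−k₁).
e^(−k₁t) = e^(−3.09×1.33) = e^(−4.110) = 0.01641; e^(−k₂t) = e^(−2.314) = 0.09885.
C_S = 3.09×4.61/(1.74−3.09) × (0.01641−0.09885) = (-10.55)×(-0.08243) = 0.8698 mol·L⁻¹.
Y_S = C_S/C_{R0} = 0.8698/4.61 = 0.189.

0.189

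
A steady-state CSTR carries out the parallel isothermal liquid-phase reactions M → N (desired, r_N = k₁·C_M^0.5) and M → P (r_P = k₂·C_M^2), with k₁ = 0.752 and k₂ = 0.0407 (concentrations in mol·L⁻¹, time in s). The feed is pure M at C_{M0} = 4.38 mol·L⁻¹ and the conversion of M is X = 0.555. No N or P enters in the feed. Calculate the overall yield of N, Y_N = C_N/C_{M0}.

0.484

Exit C_M = C_{M0}(1−X) = 4.38×0.445 = 1.949 mol·L⁻¹.
Rates in a CSTR are evaluated at the outlet concentration: r_N = 0.752×1.949^0.5 = 1.050, r_P = 0.0407×1.949^2 = 0.1546.
Fraction of consumed M going to N: r_N/(r_N+r_P) = 0.8716.
C_N = 0.8716·C_{M0}·X = 0.8716×4.38×0.555 = 2.12 mol·L⁻¹; Y_N = C_N/C_{M0} = 0.484.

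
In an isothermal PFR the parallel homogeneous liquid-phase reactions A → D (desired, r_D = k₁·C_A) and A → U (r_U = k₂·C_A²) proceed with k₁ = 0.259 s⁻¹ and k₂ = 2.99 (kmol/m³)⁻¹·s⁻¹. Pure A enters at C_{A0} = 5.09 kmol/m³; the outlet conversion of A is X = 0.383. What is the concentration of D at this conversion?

C_A = C_{A0}(1−X) = 3.141 kmol/m³.
Along a PFR/batch, dC_D/dC_A = −r_D/(r_D+r_U) = −k₁/(k₁+k₂·C_A).
Integrating from C_{A0} to C_A: C_D = (0.259/2.99)·ln[(0.259+2.99·5.09)/(0.259+2.99·3.14)] = 0.08662·ln(15.48/9.649) = 0.04093 kmol/m³.

0.0409 kmol/m³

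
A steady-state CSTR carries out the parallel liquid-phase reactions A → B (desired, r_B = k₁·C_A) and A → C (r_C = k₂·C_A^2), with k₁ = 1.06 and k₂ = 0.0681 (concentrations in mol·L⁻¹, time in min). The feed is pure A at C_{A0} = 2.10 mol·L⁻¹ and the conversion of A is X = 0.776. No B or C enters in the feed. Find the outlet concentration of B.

Exit C_A = C_{A0}(1−X) = 2.10×0.224 = 0.4704 mol·L⁻¹.
In a CSTR the entire volume is at exit conditions, so r_B = 1.06×0.4704 = 0.4986 and r_C = 0.0681×0.4704^2 = 0.01507.
Fraction of consumed A going to B: r_B/(r_B+r_C) = 0.9707.
C_B = 0.9707·C_{A0}·X = 0.9707×2.10×0.776 = 1.58 mol·L⁻¹.

1.58 mol·L⁻¹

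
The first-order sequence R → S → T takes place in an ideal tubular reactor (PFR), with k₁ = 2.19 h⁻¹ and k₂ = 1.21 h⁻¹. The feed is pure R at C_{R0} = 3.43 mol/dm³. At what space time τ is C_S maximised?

For first-order series the maximum of C_S occurs at τ_opt = ln(k₂/k₁)/(k₂−k₁).
= ln(1.21/2.19)/(1.21−2.19) = ln(0.5525)/-0.9800 = -0.5933/-0.9800 = 0.605 h.

0.605 h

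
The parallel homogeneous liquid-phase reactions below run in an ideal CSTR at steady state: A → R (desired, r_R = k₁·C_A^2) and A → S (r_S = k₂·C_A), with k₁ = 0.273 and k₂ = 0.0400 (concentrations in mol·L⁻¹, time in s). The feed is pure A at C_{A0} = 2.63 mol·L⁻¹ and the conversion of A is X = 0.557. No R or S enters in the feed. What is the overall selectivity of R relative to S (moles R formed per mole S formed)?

Exit C_A = C_{A0}(1−X) = 2.63×0.443 = 1.165 mol·L⁻¹.
In a CSTR the entire volume is at exit conditions, so r_R = 0.273×1.165^2 = 0.3706 and r_S = 0.0400×1.165 = 0.04660.
Overall selectivity = C_R/C_S = r_Rτ/(r_Sτ) = r_R/r_S = 7.95.

7.95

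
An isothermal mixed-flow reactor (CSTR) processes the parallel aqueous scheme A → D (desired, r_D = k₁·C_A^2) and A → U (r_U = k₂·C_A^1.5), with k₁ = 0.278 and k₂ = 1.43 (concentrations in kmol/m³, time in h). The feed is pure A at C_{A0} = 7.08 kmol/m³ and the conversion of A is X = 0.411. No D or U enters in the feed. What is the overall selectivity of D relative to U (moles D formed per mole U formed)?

Exit C_A = C_{A0}(1−X) = 7.08×0.589 = 4.170 kmol/m³.
A CSTR operates uniformly at the exit composition, giving r_D = 4.834 and r_U = 12.18 (each k·C_A^n at C_A = 4.170).
Overall selectivity = C_D/C_U = r_Dτ/(r_Uτ) = r_D/r_U = 0.397.

0.397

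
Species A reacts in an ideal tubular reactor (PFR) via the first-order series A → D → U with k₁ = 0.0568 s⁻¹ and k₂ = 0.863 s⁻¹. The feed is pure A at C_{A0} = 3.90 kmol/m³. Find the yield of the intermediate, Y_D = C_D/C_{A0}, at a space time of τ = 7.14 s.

The intermediate concentration in a first-order A→B→C sequence is C_D = k₁C_{A0}(e^(−k₁τ) − e^(−k₂τ))/(k₂−k₁).
e^(−k₁τ) = e^(−0.0568×7.14) = e^(−0.4056) = 0.6666; e^(−k₂τ) = e^(−6.162) = 0.002108.
C_D = 0.0568×3.90/(0.863−0.0568) × (0.6666−0.002108) = 0.2748×0.6645 = 0.1826 kmol/m³.
Y_D = C_D/C_{A0} = 0.1826/3.90 = 0.0468.

0.0468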